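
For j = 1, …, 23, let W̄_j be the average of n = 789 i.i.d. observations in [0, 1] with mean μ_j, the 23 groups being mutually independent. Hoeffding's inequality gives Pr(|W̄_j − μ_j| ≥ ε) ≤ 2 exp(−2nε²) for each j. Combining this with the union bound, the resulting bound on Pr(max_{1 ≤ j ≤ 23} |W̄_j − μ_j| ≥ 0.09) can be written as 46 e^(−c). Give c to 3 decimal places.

12.782

Union bound over the 23 events: Pr(max_{1 ≤ j ≤ 23} |W̄_j − μ_j| ≥ 0.09) ≤ 23·2·exp(−2nε²) = 46 exp(−2·789·0.09²).
So c = 2·789·0.09² = 12.7818.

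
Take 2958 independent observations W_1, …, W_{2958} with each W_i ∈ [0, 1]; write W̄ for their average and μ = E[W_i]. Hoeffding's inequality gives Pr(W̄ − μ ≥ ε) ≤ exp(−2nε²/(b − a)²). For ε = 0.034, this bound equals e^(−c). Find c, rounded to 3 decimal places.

6.839

c = 2nε²/(b − a)² = 2·2958·0.034² / 1² = 6.8389.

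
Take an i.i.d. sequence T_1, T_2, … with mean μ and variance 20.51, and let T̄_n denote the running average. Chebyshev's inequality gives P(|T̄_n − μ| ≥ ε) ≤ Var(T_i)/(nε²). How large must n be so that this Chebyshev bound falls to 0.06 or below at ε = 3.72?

Require 20.51/(n·3.72²) ≤ 0.06, i.e. n ≥ 20.51/(0.06·3.72²) = 24.702.
The smallest integer n is 25.

25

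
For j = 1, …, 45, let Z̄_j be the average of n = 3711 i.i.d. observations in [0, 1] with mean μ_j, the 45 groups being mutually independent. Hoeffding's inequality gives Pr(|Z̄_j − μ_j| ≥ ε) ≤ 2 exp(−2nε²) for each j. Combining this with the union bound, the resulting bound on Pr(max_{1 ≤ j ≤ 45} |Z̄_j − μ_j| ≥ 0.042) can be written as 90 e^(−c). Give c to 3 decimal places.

13.092

Union bound over the 45 events: Pr(max_{1 ≤ j ≤ 45} |Z̄_j − μ_j| ≥ 0.042) ≤ 45·2·exp(−2nε²) = 90 exp(−2·3711·0.042²).
So c = 2·3711·0.042² = 13.0924.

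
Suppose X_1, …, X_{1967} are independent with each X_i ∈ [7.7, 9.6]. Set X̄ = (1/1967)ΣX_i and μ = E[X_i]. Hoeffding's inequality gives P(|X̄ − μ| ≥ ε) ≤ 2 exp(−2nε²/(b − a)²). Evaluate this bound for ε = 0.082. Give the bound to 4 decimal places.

Exponent: 2nε²/(b − a)² = 2·1967·0.082² / 1.9² = 7.32748.
Bound = 2·exp(−7.32748) = 0.00131.

0.0013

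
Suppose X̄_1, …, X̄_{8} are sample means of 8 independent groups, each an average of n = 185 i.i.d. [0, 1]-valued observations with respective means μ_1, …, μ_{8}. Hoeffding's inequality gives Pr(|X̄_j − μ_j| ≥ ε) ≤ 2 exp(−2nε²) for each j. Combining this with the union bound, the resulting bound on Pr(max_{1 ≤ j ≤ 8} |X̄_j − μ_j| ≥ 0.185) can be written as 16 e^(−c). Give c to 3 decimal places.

12.663

Union bound over the 8 events: Pr(max_{1 ≤ j ≤ 8} |X̄_j − μ_j| ≥ 0.185) ≤ 8·2·exp(−2nε²) = 16 exp(−2·185·0.185²).
So c = 2·185·0.185² = 12.6632.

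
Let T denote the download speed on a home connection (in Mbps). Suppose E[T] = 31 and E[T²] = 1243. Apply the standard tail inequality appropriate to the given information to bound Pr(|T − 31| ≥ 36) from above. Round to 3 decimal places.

The first two moments determine the variance, so Chebyshev's inequality is the sharpest standard bound available.
Var(T) = E[T²] − (E[T])² = 1243 − 961 = 282.
Chebyshev's inequality: Pr(|T − μ| ≥ t) ≤ Var(T)/t² = 282/1296 = 0.2176.

0.218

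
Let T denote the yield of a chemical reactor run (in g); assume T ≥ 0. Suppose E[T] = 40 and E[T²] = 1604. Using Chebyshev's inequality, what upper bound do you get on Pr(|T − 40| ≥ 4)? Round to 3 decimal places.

0.250

Var(T) = E[T²] − (E[T])² = 1604 − 1600 = 4.
Chebyshev's inequality: Pr(|T − μ| ≥ t) ≤ Var(T)/t² = 4/16 = 0.2500.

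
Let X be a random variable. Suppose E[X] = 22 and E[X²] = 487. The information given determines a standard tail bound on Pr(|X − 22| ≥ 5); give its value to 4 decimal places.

The first two moments determine the variance, so Chebyshev's inequality is the sharpest standard bound available.
Var(X) = E[X²] − (E[X])² = 487 − 484 = 3.
Chebyshev's inequality: Pr(|X − μ| ≥ t) ≤ Var(X)/t² = 3/25 = 0.1200.

0.1200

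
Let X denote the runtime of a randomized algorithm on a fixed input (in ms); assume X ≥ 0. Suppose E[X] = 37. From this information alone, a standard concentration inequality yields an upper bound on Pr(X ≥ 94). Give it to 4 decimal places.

Only the mean of a non-negative variable is known, so Markov's inequality is the applicable tail bound.
Markov's inequality: for a non-negative random variable, Pr(X ≥ a) ≤ E[X]/a.
Here E[X] = 37 and a = 94, so the bound is 37/94 = 0.3936.

0.3936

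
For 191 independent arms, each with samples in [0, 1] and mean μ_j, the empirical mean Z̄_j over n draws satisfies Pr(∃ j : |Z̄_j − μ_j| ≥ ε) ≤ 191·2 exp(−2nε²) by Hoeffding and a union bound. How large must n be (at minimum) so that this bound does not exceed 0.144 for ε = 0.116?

293

Need 2·191·exp(−2nε²) ≤ 0.144, i.e. exp(−2nε²) ≤ 0.144/382.
So 2nε² ≥ ln(382/0.144) = 7.883363.
Hence n ≥ 7.883363/(2·0.116²) = 292.931.
The smallest integer n is 293.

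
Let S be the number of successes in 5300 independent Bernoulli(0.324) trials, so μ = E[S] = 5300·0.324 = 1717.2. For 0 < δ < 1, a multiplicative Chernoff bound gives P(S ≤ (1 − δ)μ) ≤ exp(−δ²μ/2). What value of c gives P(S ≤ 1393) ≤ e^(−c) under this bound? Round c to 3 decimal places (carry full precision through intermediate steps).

Write 1393 = (1 − δ)μ, so δ = 1 − 1393/1717.2 = 0.1887957…
Then the exponent is δ²μ/2 = (μ − 1393)²/(2μ) = 30.603785.

30.604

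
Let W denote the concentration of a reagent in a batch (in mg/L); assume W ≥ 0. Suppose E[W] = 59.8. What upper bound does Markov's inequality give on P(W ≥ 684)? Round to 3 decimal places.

Markov's inequality: for a non-negative random variable, P(W ≥ a) ≤ E[W]/a.
Here E[W] = 59.8 and a = 684, so the bound is 59.8/684 = 0.0874.

0.087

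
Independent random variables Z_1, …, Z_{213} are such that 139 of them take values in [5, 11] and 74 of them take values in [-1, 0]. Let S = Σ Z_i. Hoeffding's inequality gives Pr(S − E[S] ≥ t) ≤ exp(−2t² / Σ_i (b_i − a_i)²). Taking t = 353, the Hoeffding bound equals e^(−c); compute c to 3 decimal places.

49.078

Σ(b_i − a_i)² = 139·6² + 74·1² = 5078.
c = 2t² / 5078 = 2·353² / 5078 = 49.0780.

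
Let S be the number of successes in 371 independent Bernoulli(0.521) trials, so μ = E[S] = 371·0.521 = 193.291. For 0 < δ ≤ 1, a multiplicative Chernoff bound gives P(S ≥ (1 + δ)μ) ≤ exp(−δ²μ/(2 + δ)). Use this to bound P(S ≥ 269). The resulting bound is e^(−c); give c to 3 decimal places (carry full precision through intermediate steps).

Write 269 = (1 + δ)μ, so δ = 269/193.291 − 1 = 0.391684…
Then the exponent is δ²μ/(2 + δ) = (269 − μ)² / (μ·(2 + δ)) = 12.398798.

12.399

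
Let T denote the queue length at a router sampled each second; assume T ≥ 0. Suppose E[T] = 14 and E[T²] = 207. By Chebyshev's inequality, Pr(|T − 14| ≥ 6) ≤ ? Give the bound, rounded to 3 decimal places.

0.306

Var(T) = E[T²] − (E[T])² = 207 − 196 = 11.
Chebyshev's inequality: Pr(|T − μ| ≥ t) ≤ Var(T)/t² = 11/36 = 0.3056.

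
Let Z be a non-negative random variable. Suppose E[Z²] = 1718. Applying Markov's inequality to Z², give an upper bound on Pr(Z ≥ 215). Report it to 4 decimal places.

Since Z ≥ 0, the event {Z ≥ 215} is the same as {Z² ≥ 46225}.
Markov's inequality applied to Z² gives Pr(Z² ≥ 46225) ≤ E[Z²]/46225 = 1718/46225 = 0.0372.

0.0372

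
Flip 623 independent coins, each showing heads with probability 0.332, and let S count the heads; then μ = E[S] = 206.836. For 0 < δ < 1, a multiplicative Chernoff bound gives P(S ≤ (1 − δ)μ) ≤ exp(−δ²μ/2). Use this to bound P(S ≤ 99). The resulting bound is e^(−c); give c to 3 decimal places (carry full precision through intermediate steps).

28.111

Write 99 = (1 − δ)μ, so δ = 1 − 99/206.836 = 0.5213599…
Then the exponent is δ²μ/2 = (μ − 99)²/(2μ) = 28.110684.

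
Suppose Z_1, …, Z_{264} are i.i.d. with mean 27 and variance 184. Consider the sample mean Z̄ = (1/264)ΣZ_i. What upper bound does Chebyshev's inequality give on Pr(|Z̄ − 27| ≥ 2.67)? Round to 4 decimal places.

Var(Z̄) = Var(Z_i)/n = 184/264 = 0.69697.
Chebyshev: Pr(|Z̄ − 27| ≥ 2.67) ≤ Var(Z̄)/(2.67)² = 184/(264·2.67²) = 0.0978.

0.0978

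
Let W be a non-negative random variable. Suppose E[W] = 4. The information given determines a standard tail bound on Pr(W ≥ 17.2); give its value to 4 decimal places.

Only the mean of a non-negative variable is known, so Markov's inequality is the applicable tail bound.
Markov's inequality: for a non-negative random variable, Pr(W ≥ a) ≤ E[W]/a.
Here E[W] = 4 and a = 17.2, so the bound is 4/17.2 = 0.2326.

0.2326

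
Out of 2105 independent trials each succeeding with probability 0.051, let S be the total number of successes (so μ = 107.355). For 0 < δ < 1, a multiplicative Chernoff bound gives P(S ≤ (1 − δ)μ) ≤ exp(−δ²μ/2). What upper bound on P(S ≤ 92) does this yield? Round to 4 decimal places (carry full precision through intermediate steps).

Write 92 = (1 − δ)μ, so δ = 1 − 92/107.355 = 0.1430301…
Then the exponent is δ²μ/2 = (μ − 92)²/(2μ) = 1.098114.
Bound = exp(−1.098114) = 0.33350.

0.3335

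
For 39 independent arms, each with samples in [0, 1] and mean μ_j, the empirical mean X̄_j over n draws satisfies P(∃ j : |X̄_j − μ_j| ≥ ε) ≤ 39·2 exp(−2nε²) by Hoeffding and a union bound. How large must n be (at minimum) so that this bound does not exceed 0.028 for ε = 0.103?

Need 2·39·exp(−2nε²) ≤ 0.028, i.e. exp(−2nε²) ≤ 0.028/78.
So 2nε² ≥ ln(78/0.028) = 7.932260.
Hence n ≥ 7.932260/(2·0.103²) = 373.846.
The smallest integer n is 374.

374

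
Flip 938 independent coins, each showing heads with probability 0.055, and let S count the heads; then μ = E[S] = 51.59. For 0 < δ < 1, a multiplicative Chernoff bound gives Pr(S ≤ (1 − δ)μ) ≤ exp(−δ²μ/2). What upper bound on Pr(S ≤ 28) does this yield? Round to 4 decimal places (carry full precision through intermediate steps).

Write 28 = (1 − δ)μ, so δ = 1 − 28/51.59 = 0.4572592…
Then the exponent is δ²μ/2 = (μ − 28)²/(2μ) = 5.393372.
Bound = exp(−5.393372) = 0.00455.

0.0045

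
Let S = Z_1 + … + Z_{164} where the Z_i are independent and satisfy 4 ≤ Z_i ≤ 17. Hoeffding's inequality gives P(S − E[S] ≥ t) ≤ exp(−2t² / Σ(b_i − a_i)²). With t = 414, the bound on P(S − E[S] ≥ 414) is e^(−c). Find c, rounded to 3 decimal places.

Σ(b_i − a_i)² = 164·(13)² = 27716.
c = 2t²/27716 = 2·414²/27716 = 12.3680.

12.368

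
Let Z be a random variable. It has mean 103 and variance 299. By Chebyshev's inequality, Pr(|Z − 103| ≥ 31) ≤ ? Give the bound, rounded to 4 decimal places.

Chebyshev: Pr(|Z − μ| ≥ t) ≤ Var(Z)/t².
Bound = 299 / 961 = 0.3111.

0.3111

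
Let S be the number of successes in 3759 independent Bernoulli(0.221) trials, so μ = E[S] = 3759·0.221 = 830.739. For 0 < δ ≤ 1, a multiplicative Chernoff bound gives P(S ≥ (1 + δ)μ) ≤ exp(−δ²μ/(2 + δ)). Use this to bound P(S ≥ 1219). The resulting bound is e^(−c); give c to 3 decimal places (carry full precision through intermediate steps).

73.544

Write 1219 = (1 + δ)μ, so δ = 1219/830.739 − 1 = 0.4673682…
Then the exponent is δ²μ/(2 + δ) = (1219 − μ)² / (μ·(2 + δ)) = 73.544292.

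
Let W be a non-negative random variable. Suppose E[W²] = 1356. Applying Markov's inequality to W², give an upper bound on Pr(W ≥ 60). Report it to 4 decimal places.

Since W ≥ 0, the event {W ≥ 60} is the same as {W² ≥ 3600}.
Markov's inequality applied to W² gives Pr(W² ≥ 3600) ≤ E[W²]/3600 = 1356/3600 = 0.3767.

0.3767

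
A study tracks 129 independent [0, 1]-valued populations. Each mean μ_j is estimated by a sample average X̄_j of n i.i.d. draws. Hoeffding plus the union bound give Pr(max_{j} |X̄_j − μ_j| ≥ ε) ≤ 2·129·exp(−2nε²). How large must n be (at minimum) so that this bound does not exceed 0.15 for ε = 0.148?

Need 2·129·exp(−2nε²) ≤ 0.15, i.e. exp(−2nε²) ≤ 0.15/258.
So 2nε² ≥ ln(258/0.15) = 7.450080.
Hence n ≥ 7.450080/(2·0.148²) = 170.062.
The smallest integer n is 171.

171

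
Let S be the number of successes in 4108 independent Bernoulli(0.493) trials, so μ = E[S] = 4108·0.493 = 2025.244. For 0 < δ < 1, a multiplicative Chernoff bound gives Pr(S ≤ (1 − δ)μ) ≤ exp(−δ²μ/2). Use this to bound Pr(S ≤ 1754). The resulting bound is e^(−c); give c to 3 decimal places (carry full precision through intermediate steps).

18.164

Write 1754 = (1 − δ)μ, so δ = 1 − 1754/2025.244 = 0.1339315…
Then the exponent is δ²μ/2 = (μ − 1754)²/(2μ) = 18.164060.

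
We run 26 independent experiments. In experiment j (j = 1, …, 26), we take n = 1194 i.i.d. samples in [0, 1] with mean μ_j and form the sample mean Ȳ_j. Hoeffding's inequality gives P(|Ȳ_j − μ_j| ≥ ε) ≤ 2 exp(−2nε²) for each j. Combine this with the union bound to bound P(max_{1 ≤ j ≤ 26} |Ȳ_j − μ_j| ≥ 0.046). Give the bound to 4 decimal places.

0.3323

Per-experiment Hoeffding bound: 2·exp(−2·1194·0.046²) = 2·exp(−5.05301) = 0.01278.
Union bound over 26 events: 26·0.01278 = 0.33228.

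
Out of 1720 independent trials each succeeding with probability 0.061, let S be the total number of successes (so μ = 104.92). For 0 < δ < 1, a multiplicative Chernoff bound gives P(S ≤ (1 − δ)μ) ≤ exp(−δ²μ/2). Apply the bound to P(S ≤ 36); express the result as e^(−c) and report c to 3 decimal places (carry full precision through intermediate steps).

Write 36 = (1 − δ)μ, so δ = 1 − 36/104.92 = 0.6568814…
Then the exponent is δ²μ/2 = (μ − 36)²/(2μ) = 22.636134.

22.636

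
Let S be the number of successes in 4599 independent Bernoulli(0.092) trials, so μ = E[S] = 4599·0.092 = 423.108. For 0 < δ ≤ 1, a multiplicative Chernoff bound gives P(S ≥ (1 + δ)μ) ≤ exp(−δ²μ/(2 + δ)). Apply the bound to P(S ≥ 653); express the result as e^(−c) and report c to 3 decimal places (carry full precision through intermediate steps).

49.112

Write 653 = (1 + δ)μ, so δ = 653/423.108 − 1 = 0.5433412…
Then the exponent is δ²μ/(2 + δ) = (653 − μ)² / (μ·(2 + δ)) = 49.112479.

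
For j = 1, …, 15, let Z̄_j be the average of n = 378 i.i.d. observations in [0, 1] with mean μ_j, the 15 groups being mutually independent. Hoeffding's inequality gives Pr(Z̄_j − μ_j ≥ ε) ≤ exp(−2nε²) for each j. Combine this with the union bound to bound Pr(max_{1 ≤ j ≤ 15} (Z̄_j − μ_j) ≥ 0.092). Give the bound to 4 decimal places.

Per-experiment Hoeffding bound: exp(−2·378·0.092²) = exp(−6.39878) = 0.0016636.
Union bound over 15 events: 15·0.0016636 = 0.02495.

0.0250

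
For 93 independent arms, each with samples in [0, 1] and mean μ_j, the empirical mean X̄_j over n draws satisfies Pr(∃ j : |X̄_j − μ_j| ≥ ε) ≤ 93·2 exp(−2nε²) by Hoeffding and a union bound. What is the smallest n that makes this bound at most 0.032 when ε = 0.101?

Need 2·93·exp(−2nε²) ≤ 0.032, i.e. exp(−2nε²) ≤ 0.032/186.
So 2nε² ≥ ln(186/0.032) = 8.667766.
Hence n ≥ 8.667766/(2·0.101²) = 424.849.
The smallest integer n is 425.

425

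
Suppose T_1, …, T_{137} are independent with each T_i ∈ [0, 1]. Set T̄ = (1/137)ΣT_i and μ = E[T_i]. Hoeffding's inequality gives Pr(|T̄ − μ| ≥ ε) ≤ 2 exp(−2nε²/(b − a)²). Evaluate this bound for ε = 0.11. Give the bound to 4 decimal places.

0.0726

Exponent: 2nε²/(b − a)² = 2·137·0.11² / 1² = 3.31540.
Bound = 2·exp(−3.31540) = 0.07264.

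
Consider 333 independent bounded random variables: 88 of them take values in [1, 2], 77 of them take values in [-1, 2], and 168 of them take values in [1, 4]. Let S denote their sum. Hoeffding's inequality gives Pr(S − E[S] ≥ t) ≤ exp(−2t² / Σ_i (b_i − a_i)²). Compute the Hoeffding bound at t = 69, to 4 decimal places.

Σ(b_i − a_i)² = 88·1² + 77·3² + 168·3² = 2293.
Exponent = 2·69² / 2293 = 4.15264.
Bound = exp(−4.15264) = 0.01572.

0.0157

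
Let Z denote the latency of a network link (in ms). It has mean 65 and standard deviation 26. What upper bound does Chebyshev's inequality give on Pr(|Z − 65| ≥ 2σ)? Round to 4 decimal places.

0.2500

Chebyshev: Pr(|Z − μ| ≥ t) ≤ Var(Z)/t².
Var(Z) = σ² = 26² = 676.
t = 2·26 = 52.
Bound = 676 / 2704 = 0.2500.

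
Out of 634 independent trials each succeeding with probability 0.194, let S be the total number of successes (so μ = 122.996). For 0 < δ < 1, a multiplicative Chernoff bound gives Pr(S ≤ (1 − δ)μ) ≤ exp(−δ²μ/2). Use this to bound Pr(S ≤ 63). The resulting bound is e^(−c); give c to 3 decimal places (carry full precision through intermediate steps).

14.633

Write 63 = (1 − δ)μ, so δ = 1 − 63/122.996 = 0.4877882…
Then the exponent is δ²μ/2 = (μ − 63)²/(2μ) = 14.632671.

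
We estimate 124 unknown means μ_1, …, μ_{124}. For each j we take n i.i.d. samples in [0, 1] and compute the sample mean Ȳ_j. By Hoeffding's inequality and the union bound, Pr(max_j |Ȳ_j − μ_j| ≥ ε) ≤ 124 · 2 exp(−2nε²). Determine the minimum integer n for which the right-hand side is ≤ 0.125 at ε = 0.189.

Need 2·124·exp(−2nε²) ≤ 0.125, i.e. exp(−2nε²) ≤ 0.125/248.
So 2nε² ≥ ln(248/0.125) = 7.592870.
Hence n ≥ 7.592870/(2·0.189²) = 106.280.
The smallest integer n is 107.

107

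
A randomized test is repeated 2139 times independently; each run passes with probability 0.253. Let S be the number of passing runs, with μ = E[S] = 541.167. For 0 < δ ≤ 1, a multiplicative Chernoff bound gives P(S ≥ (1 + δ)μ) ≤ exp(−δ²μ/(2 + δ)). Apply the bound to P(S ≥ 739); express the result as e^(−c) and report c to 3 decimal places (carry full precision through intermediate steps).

30.572

Write 739 = (1 + δ)μ, so δ = 739/541.167 − 1 = 0.3655674…
Then the exponent is δ²μ/(2 + δ) = (739 − μ)² / (μ·(2 + δ)) = 30.572492.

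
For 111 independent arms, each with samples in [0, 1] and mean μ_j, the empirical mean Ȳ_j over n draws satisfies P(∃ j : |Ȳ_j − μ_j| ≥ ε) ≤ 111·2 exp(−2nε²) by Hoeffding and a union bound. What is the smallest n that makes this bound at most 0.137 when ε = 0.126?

Need 2·111·exp(−2nε²) ≤ 0.137, i.e. exp(−2nε²) ≤ 0.137/222.
So 2nε² ≥ ln(222/0.137) = 7.390452.
Hence n ≥ 7.390452/(2·0.126²) = 232.755.
The smallest integer n is 233.

233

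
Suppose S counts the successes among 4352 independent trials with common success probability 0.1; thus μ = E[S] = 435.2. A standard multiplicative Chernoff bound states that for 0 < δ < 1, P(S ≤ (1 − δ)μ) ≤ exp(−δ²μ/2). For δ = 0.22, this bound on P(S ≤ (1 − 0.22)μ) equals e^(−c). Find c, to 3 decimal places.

10.532

c = δ²μ/2 = 0.22²·435.2/2 = 10.5318.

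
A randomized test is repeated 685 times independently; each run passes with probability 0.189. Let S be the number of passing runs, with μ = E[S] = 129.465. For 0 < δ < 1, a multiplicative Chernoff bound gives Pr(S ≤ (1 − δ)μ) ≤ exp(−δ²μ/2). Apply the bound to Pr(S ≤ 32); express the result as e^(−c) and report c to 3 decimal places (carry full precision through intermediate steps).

Write 32 = (1 − δ)μ, so δ = 1 − 32/129.465 = 0.7528289…
Then the exponent is δ²μ/2 = (μ − 32)²/(2μ) = 36.687237.

36.687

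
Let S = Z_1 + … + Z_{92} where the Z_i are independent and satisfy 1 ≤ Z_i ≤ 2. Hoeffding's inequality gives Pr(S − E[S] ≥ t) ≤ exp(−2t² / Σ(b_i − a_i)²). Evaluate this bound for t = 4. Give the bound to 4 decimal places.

Σ(b_i − a_i)² = 92·(1)² = 92.
Exponent = 2·4²/92 = 0.3478.
Bound = exp(−0.3478) = 0.70622.

0.7062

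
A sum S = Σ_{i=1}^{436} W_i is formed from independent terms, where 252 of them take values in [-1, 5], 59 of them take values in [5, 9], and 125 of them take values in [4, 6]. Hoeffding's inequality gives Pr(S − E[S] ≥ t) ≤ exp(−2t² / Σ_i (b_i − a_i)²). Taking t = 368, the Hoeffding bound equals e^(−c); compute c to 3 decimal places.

25.756

Σ(b_i − a_i)² = 252·6² + 59·4² + 125·2² = 10516.
c = 2t² / 10516 = 2·368² / 10516 = 25.7558.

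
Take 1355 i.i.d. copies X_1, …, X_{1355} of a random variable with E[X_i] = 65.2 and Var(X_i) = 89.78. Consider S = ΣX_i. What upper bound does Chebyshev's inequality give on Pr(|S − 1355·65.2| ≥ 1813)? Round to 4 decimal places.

0.0370

Var(S) = n·Var(X_i) = 1355·89.78 = 121651.9.
Chebyshev: Pr(|S − 1355·65.2| ≥ 1813) ≤ Var(S)/1813² = 121651.9/3286969 = 0.0370.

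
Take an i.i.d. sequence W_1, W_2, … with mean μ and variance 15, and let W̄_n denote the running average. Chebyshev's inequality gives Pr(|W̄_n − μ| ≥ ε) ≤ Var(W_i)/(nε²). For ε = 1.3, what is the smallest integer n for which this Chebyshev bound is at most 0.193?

Require 15/(n·1.3²) ≤ 0.193, i.e. n ≥ 15/(0.193·1.3²) = 45.988.
The smallest integer n is 46.

46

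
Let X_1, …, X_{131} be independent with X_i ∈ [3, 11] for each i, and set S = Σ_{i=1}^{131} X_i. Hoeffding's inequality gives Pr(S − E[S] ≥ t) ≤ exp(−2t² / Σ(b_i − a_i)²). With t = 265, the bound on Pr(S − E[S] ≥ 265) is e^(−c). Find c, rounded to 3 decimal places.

Σ(b_i − a_i)² = 131·(8)² = 8384.
c = 2t²/8384 = 2·265²/8384 = 16.7521.

16.752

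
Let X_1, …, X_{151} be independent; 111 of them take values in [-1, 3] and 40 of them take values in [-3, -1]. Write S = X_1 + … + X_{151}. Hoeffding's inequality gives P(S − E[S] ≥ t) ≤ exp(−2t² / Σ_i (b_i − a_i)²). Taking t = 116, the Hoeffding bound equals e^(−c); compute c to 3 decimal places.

Σ(b_i − a_i)² = 111·4² + 40·2² = 1936.
c = 2t² / 1936 = 2·116² / 1936 = 13.9008.

13.901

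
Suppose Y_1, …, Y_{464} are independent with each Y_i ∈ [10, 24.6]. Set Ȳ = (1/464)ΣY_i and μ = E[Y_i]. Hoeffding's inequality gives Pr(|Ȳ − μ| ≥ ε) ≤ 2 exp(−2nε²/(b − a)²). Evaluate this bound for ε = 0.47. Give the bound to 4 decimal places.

Exponent: 2nε²/(b − a)² = 2·464·0.47² / 14.6² = 0.96170.
Bound = 2·exp(−0.96170) = 0.76449.

0.7645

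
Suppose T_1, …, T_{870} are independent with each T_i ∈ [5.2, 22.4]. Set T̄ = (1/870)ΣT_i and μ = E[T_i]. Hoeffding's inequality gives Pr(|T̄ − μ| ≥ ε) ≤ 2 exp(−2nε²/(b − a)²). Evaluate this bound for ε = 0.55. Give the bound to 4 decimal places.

0.3376

Exponent: 2nε²/(b − a)² = 2·870·0.55² / 17.2² = 1.77917.
Bound = 2·exp(−1.77917) = 0.33756.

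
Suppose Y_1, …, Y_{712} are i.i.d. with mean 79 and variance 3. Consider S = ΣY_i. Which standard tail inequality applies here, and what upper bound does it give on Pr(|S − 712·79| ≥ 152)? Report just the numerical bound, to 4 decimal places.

With mean and variance of each term known, Chebyshev's inequality bounds the deviation of the sum (or sample mean).
Var(S) = n·Var(Y_i) = 712·3 = 2136.
Chebyshev: Pr(|S − 712·79| ≥ 152) ≤ Var(S)/152² = 2136/23104 = 0.0925.

0.0925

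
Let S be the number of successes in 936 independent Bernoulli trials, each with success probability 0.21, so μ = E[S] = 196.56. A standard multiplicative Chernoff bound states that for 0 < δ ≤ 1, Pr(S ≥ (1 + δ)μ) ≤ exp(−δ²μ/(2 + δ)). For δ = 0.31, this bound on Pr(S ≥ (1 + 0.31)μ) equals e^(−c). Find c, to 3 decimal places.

c = δ²μ/(2 + δ) = 0.31²·196.56/(2 + 0.31) = 8.1772.

8.177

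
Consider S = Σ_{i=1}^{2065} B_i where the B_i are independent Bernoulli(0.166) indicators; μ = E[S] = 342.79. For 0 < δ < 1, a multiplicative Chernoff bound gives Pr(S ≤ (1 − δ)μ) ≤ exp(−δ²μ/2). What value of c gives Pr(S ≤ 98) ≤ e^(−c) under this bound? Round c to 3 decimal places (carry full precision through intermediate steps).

Write 98 = (1 − δ)μ, so δ = 1 − 98/342.79 = 0.7141107…
Then the exponent is δ²μ/2 = (μ − 98)²/(2μ) = 87.403577.

87.404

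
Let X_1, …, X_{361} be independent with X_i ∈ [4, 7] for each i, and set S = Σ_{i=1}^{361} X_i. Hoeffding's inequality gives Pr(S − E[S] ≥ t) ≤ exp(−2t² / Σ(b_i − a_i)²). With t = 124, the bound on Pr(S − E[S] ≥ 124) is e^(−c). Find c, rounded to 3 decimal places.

Σ(b_i − a_i)² = 361·(3)² = 3249.
c = 2t²/3249 = 2·124²/3249 = 9.4651.

9.465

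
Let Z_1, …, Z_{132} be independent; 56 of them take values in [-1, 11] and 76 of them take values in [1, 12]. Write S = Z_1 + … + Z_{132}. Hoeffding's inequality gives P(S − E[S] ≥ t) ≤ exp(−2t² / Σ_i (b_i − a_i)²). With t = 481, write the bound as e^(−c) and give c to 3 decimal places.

Σ(b_i − a_i)² = 56·12² + 76·11² = 17260.
c = 2t² / 17260 = 2·481² / 17260 = 26.8089.

26.809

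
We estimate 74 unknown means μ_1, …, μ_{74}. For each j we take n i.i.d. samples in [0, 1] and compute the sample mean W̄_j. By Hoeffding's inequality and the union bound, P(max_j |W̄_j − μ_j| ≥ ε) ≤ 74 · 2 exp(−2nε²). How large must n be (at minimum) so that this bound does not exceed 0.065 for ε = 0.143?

Need 2·74·exp(−2nε²) ≤ 0.065, i.e. exp(−2nε²) ≤ 0.065/148.
So 2nε² ≥ ln(148/0.065) = 7.730580.
Hence n ≥ 7.730580/(2·0.143²) = 189.021.
The smallest integer n is 190.

190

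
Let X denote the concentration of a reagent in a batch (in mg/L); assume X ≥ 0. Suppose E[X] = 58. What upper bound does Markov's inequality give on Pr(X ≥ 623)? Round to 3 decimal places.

Markov's inequality: for a non-negative random variable, Pr(X ≥ a) ≤ E[X]/a.
Here E[X] = 58 and a = 623, so the bound is 58/623 = 0.0931.

0.093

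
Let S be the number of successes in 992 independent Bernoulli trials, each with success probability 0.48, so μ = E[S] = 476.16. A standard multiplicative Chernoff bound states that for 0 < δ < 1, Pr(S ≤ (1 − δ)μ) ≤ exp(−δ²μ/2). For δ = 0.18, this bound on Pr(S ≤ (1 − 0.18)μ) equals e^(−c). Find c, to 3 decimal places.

c = δ²μ/2 = 0.18²·476.16/2 = 7.7138.

7.714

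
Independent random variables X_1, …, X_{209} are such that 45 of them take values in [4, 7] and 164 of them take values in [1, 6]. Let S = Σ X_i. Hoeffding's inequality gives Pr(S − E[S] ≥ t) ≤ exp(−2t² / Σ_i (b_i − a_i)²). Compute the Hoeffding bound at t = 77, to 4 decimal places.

0.0719

Σ(b_i − a_i)² = 45·3² + 164·5² = 4505.
Exponent = 2·77² / 4505 = 2.63219.
Bound = exp(−2.63219) = 0.07192.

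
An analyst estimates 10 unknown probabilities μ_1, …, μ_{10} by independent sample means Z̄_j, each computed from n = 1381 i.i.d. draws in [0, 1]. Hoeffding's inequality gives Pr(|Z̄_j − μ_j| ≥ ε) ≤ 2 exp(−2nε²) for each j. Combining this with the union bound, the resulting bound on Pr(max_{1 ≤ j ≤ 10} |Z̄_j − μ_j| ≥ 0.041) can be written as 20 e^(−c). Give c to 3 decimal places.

Union bound over the 10 events: Pr(max_{1 ≤ j ≤ 10} |Z̄_j − μ_j| ≥ 0.041) ≤ 10·2·exp(−2nε²) = 20 exp(−2·1381·0.041²).
So c = 2·1381·0.041² = 4.6429.

4.643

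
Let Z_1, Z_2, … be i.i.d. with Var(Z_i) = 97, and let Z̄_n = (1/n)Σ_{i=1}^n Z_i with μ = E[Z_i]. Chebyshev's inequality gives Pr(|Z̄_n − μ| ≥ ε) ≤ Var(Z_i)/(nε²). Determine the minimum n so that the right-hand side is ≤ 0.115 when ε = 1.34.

470

Require 97/(n·1.34²) ≤ 0.115, i.e. n ≥ 97/(0.115·1.34²) = 469.747.
The smallest integer n is 470.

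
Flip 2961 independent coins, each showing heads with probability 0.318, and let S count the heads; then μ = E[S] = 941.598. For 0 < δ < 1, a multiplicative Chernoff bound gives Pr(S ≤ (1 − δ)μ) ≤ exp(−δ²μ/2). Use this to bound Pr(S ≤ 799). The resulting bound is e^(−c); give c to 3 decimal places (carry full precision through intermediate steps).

10.798

Write 799 = (1 − δ)μ, so δ = 1 − 799/941.598 = 0.1514425…
Then the exponent is δ²μ/2 = (μ − 799)²/(2μ) = 10.797702.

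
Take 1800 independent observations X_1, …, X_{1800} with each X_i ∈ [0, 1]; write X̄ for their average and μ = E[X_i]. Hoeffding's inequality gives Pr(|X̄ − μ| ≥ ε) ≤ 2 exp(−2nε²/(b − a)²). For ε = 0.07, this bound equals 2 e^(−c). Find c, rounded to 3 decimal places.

c = 2nε²/(b − a)² = 2·1800·0.07² / 1² = 17.6400.

17.640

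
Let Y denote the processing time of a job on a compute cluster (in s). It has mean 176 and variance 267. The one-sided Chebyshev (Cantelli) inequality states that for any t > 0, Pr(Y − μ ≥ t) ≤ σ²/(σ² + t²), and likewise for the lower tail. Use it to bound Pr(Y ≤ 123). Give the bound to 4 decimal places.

0.0868

Here σ² = 267 and t = 53, so σ² + t² = 3076.
Cantelli's bound: 267/3076 = 0.0868.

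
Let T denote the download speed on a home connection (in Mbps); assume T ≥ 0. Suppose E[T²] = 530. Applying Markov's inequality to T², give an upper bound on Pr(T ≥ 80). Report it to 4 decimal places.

Since T ≥ 0, the event {T ≥ 80} is the same as {T² ≥ 6400}.
Markov's inequality applied to T² gives Pr(T² ≥ 6400) ≤ E[T²]/6400 = 530/6400 = 0.0828.

0.0828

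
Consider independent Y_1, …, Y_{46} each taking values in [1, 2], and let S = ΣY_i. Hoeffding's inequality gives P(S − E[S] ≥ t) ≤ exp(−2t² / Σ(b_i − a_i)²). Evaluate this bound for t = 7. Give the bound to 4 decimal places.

Σ(b_i − a_i)² = 46·(1)² = 46.
Exponent = 2·7²/46 = 2.1304.
Bound = exp(−2.1304) = 0.11879.

0.1188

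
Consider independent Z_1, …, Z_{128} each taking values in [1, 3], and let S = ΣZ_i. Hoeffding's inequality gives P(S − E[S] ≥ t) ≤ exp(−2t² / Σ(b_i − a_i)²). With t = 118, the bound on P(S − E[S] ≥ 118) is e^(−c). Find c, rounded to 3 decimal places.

Σ(b_i − a_i)² = 128·(2)² = 512.
c = 2t²/512 = 2·118²/512 = 54.3906.

54.391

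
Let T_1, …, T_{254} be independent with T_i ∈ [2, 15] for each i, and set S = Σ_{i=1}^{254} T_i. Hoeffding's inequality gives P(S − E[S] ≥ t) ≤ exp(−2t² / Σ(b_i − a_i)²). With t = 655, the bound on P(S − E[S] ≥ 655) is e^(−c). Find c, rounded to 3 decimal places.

Σ(b_i − a_i)² = 254·(13)² = 42926.
c = 2t²/42926 = 2·655²/42926 = 19.9891.

19.989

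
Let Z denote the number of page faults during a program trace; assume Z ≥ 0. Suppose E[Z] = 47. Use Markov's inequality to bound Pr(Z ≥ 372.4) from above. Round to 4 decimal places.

0.1262

Markov's inequality: for a non-negative random variable, Pr(Z ≥ a) ≤ E[Z]/a.
Here E[Z] = 47 and a = 372.4, so the bound is 47/372.4 = 0.1262.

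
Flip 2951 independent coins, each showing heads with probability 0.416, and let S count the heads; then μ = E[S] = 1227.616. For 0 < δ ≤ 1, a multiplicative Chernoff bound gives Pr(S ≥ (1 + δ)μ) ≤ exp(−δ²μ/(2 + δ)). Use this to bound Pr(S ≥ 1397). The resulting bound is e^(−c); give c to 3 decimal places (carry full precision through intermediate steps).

Write 1397 = (1 + δ)μ, so δ = 1397/1227.616 − 1 = 0.137978…
Then the exponent is δ²μ/(2 + δ) = (1397 − μ)² / (μ·(2 + δ)) = 10.931481.

10.931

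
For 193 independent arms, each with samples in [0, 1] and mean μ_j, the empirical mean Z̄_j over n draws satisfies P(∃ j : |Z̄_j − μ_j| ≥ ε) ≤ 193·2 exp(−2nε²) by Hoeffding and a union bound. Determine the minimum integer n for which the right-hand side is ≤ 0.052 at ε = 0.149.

201

Need 2·193·exp(−2nε²) ≤ 0.052, i.e. exp(−2nε²) ≤ 0.052/386.
So 2nε² ≥ ln(386/0.052) = 8.912349.
Hence n ≥ 8.912349/(2·0.149²) = 200.720.
The smallest integer n is 201.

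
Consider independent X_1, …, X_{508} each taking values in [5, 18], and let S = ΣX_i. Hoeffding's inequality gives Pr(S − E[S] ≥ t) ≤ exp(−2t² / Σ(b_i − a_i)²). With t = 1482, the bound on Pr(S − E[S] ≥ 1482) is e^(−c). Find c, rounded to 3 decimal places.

51.165

Σ(b_i − a_i)² = 508·(13)² = 85852.
c = 2t²/85852 = 2·1482²/85852 = 51.1654.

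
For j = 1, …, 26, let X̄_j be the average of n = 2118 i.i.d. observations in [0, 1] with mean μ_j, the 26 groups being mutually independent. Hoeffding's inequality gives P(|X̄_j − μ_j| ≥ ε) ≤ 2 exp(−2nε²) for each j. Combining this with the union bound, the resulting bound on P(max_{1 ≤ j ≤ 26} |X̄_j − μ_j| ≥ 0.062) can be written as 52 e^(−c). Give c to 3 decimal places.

Union bound over the 26 events: P(max_{1 ≤ j ≤ 26} |X̄_j − μ_j| ≥ 0.062) ≤ 26·2·exp(−2nε²) = 52 exp(−2·2118·0.062²).
So c = 2·2118·0.062² = 16.2832.

16.283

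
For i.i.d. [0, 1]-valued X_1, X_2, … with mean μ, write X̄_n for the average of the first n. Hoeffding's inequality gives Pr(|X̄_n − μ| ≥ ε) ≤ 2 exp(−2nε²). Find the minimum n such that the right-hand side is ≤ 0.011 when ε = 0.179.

82

Require 2·exp(−2nε²) ≤ 0.011, i.e. 2nε² ≥ ln(2/0.011) = 5.203007.
So n ≥ 5.203007 / (2·0.179²) = 81.193.
The smallest integer n is 82.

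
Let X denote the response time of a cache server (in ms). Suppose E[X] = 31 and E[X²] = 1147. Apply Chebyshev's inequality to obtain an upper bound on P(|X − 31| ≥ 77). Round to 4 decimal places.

0.0314

Var(X) = E[X²] − (E[X])² = 1147 − 961 = 186.
Chebyshev's inequality: P(|X − μ| ≥ t) ≤ Var(X)/t² = 186/5929 = 0.0314.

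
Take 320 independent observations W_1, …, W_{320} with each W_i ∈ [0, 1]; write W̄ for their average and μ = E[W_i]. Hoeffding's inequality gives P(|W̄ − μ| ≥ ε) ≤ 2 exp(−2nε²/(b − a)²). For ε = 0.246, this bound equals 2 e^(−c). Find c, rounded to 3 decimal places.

38.730

c = 2nε²/(b − a)² = 2·320·0.246² / 1² = 38.7302.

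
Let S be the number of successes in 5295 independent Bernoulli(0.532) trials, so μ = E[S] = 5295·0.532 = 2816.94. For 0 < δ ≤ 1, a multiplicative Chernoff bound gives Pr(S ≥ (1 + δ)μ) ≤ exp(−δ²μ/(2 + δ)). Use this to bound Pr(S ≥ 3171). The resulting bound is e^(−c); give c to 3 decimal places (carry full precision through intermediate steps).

Write 3171 = (1 + δ)μ, so δ = 3171/2816.94 − 1 = 0.1256896…
Then the exponent is δ²μ/(2 + δ) = (3171 − μ)² / (μ·(2 + δ)) = 20.935160.

20.935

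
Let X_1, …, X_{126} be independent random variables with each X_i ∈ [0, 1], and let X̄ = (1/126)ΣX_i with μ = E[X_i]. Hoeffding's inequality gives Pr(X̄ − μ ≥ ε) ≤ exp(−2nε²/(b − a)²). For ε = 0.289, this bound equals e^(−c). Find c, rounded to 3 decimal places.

c = 2nε²/(b − a)² = 2·126·0.289² / 1² = 21.0473.

21.047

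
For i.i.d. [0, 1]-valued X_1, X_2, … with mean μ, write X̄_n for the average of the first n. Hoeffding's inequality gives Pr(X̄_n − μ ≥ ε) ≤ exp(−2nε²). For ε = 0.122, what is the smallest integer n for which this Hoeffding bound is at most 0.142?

Require exp(−2nε²) ≤ 0.142, i.e. 2nε² ≥ ln(1/0.142) = 1.951928.
So n ≥ 1.951928 / (2·0.122²) = 65.571.
The smallest integer n is 66.

66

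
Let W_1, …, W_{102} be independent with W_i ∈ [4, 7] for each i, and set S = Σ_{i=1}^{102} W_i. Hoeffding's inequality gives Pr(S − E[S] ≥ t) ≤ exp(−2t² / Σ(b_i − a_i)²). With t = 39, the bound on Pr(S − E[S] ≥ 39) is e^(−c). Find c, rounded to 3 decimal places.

3.314

Σ(b_i − a_i)² = 102·(3)² = 918.
c = 2t²/918 = 2·39²/918 = 3.3137.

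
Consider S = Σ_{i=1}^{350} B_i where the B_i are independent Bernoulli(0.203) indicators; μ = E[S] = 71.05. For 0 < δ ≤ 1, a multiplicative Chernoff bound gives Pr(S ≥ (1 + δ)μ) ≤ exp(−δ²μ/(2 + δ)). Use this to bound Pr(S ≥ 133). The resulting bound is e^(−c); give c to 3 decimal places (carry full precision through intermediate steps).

Write 133 = (1 + δ)μ, so δ = 133/71.05 − 1 = 0.8719212…
Then the exponent is δ²μ/(2 + δ) = (133 − μ)² / (μ·(2 + δ)) = 18.808148.

18.808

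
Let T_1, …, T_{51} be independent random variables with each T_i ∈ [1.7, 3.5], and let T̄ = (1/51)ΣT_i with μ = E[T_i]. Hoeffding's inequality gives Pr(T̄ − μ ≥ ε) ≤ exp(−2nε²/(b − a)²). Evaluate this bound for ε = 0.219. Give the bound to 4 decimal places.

0.2209

Exponent: 2nε²/(b − a)² = 2·51·0.219² / 1.8² = 1.50988.
Bound = exp(−1.50988) = 0.22094.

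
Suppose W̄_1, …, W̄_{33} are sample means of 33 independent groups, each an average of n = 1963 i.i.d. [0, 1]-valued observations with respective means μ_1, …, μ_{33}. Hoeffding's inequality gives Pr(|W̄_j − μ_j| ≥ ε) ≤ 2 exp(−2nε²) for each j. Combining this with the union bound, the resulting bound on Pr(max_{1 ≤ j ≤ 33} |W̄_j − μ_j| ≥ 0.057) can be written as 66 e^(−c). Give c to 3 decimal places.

12.756

Union bound over the 33 events: Pr(max_{1 ≤ j ≤ 33} |W̄_j − μ_j| ≥ 0.057) ≤ 33·2·exp(−2nε²) = 66 exp(−2·1963·0.057²).
So c = 2·1963·0.057² = 12.7556.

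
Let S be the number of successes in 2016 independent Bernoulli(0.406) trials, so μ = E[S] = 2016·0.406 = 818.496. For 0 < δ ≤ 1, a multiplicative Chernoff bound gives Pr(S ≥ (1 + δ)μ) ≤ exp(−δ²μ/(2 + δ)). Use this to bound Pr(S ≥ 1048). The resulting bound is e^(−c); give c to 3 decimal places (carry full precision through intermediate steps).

28.220

Write 1048 = (1 + δ)μ, so δ = 1048/818.496 − 1 = 0.2803972…
Then the exponent is δ²μ/(2 + δ) = (1048 − μ)² / (μ·(2 + δ)) = 28.219769.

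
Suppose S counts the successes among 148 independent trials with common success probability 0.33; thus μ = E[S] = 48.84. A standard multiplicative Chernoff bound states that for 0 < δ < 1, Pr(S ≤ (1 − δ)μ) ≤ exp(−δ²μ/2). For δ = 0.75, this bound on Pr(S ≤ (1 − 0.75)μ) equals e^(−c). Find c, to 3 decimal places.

c = δ²μ/2 = 0.75²·48.84/2 = 13.7363.

13.736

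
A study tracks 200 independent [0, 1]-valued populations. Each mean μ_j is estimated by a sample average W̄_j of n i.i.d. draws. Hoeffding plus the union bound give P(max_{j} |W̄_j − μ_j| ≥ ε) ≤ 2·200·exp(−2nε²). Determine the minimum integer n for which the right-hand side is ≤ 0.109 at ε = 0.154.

174

Need 2·200·exp(−2nε²) ≤ 0.109, i.e. exp(−2nε²) ≤ 0.109/400.
So 2nε² ≥ ln(400/0.109) = 8.207872.
Hence n ≥ 8.207872/(2·0.154²) = 173.045.
The smallest integer n is 174.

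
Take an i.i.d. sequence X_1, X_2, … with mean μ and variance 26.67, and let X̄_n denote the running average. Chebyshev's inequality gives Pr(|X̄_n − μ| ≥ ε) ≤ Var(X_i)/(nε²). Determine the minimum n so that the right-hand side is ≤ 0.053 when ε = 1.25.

Require 26.67/(n·1.25²) ≤ 0.053, i.e. n ≥ 26.67/(0.053·1.25²) = 322.053.
The smallest integer n is 323.

323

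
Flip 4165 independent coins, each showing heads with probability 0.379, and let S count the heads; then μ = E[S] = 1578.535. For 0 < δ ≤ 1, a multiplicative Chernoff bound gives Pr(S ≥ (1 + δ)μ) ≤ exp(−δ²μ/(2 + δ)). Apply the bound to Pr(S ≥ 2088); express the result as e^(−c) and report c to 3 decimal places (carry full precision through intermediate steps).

70.790

Write 2088 = (1 + δ)μ, so δ = 2088/1578.535 − 1 = 0.3227455…
Then the exponent is δ²μ/(2 + δ) = (2088 − μ)² / (μ·(2 + δ)) = 70.790156.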